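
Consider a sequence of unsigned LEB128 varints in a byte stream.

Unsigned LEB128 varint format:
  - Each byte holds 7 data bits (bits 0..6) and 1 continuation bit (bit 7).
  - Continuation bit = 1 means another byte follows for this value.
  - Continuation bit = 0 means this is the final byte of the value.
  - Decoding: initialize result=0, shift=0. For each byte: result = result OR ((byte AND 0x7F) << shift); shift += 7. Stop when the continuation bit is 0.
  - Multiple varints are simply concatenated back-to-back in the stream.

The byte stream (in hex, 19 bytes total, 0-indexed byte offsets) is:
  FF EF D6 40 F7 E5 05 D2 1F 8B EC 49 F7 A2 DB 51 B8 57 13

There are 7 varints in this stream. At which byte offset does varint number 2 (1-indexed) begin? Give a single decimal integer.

Answer: 4

Derivation:
  byte[0]=0xFF cont=1 payload=0x7F=127: acc |= 127<<0 -> acc=127 shift=7
  byte[1]=0xEF cont=1 payload=0x6F=111: acc |= 111<<7 -> acc=14335 shift=14
  byte[2]=0xD6 cont=1 payload=0x56=86: acc |= 86<<14 -> acc=1423359 shift=21
  byte[3]=0x40 cont=0 payload=0x40=64: acc |= 64<<21 -> acc=135641087 shift=28 [end]
Varint 1: bytes[0:4] = FF EF D6 40 -> value 135641087 (4 byte(s))
  byte[4]=0xF7 cont=1 payload=0x77=119: acc |= 119<<0 -> acc=119 shift=7
  byte[5]=0xE5 cont=1 payload=0x65=101: acc |= 101<<7 -> acc=13047 shift=14
  byte[6]=0x05 cont=0 payload=0x05=5: acc |= 5<<14 -> acc=94967 shift=21 [end]
Varint 2: bytes[4:7] = F7 E5 05 -> value 94967 (3 byte(s))
  byte[7]=0xD2 cont=1 payload=0x52=82: acc |= 82<<0 -> acc=82 shift=7
  byte[8]=0x1F cont=0 payload=0x1F=31: acc |= 31<<7 -> acc=4050 shift=14 [end]
Varint 3: bytes[7:9] = D2 1F -> value 4050 (2 byte(s))
  byte[9]=0x8B cont=1 payload=0x0B=11: acc |= 11<<0 -> acc=11 shift=7
  byte[10]=0xEC cont=1 payload=0x6C=108: acc |= 108<<7 -> acc=13835 shift=14
  byte[11]=0x49 cont=0 payload=0x49=73: acc |= 73<<14 -> acc=1209867 shift=21 [end]
Varint 4: bytes[9:12] = 8B EC 49 -> value 1209867 (3 byte(s))
  byte[12]=0xF7 cont=1 payload=0x77=119: acc |= 119<<0 -> acc=119 shift=7
  byte[13]=0xA2 cont=1 payload=0x22=34: acc |= 34<<7 -> acc=4471 shift=14
  byte[14]=0xDB cont=1 payload=0x5B=91: acc |= 91<<14 -> acc=1495415 shift=21
  byte[15]=0x51 cont=0 payload=0x51=81: acc |= 81<<21 -> acc=171364727 shift=28 [end]
Varint 5: bytes[12:16] = F7 A2 DB 51 -> value 171364727 (4 byte(s))
  byte[16]=0xB8 cont=1 payload=0x38=56: acc |= 56<<0 -> acc=56 shift=7
  byte[17]=0x57 cont=0 payload=0x57=87: acc |= 87<<7 -> acc=11192 shift=14 [end]
Varint 6: bytes[16:18] = B8 57 -> value 11192 (2 byte(s))
  byte[18]=0x13 cont=0 payload=0x13=19: acc |= 19<<0 -> acc=19 shift=7 [end]
Varint 7: bytes[18:19] = 13 -> value 19 (1 byte(s))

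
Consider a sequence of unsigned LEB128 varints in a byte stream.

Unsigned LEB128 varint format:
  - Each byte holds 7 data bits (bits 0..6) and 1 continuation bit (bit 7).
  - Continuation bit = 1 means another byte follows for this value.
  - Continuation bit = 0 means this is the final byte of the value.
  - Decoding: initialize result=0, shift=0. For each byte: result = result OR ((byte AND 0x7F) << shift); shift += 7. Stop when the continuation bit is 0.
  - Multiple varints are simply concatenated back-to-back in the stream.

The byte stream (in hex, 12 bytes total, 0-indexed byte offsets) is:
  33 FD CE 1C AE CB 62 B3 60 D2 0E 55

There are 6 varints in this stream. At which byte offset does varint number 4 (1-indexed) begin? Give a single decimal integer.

  byte[0]=0x33 cont=0 payload=0x33=51: acc |= 51<<0 -> acc=51 shift=7 [end]
Varint 1: bytes[0:1] = 33 -> value 51 (1 byte(s))
  byte[1]=0xFD cont=1 payload=0x7D=125: acc |= 125<<0 -> acc=125 shift=7
  byte[2]=0xCE cont=1 payload=0x4E=78: acc |= 78<<7 -> acc=10109 shift=14
  byte[3]=0x1C cont=0 payload=0x1C=28: acc |= 28<<14 -> acc=468861 shift=21 [end]
Varint 2: bytes[1:4] = FD CE 1C -> value 468861 (3 byte(s))
  byte[4]=0xAE cont=1 payload=0x2E=46: acc |= 46<<0 -> acc=46 shift=7
  byte[5]=0xCB cont=1 payload=0x4B=75: acc |= 75<<7 -> acc=9646 shift=14
  byte[6]=0x62 cont=0 payload=0x62=98: acc |= 98<<14 -> acc=1615278 shift=21 [end]
Varint 3: bytes[4:7] = AE CB 62 -> value 1615278 (3 byte(s))
  byte[7]=0xB3 cont=1 payload=0x33=51: acc |= 51<<0 -> acc=51 shift=7
  byte[8]=0x60 cont=0 payload=0x60=96: acc |= 96<<7 -> acc=12339 shift=14 [end]
Varint 4: bytes[7:9] = B3 60 -> value 12339 (2 byte(s))
  byte[9]=0xD2 cont=1 payload=0x52=82: acc |= 82<<0 -> acc=82 shift=7
  byte[10]=0x0E cont=0 payload=0x0E=14: acc |= 14<<7 -> acc=1874 shift=14 [end]
Varint 5: bytes[9:11] = D2 0E -> value 1874 (2 byte(s))
  byte[11]=0x55 cont=0 payload=0x55=85: acc |= 85<<0 -> acc=85 shift=7 [end]
Varint 6: bytes[11:12] = 55 -> value 85 (1 byte(s))

Answer: 7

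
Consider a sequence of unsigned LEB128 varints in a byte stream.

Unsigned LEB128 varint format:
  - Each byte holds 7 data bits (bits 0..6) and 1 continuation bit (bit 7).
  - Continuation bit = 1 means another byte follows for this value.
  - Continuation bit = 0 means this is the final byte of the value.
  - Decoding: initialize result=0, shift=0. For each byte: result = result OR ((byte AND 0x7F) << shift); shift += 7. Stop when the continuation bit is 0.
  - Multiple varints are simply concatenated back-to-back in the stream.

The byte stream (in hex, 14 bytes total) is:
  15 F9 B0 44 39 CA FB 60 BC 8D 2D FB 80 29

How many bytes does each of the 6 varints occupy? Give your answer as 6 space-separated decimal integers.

Answer: 1 3 1 3 3 3

Derivation:
  byte[0]=0x15 cont=0 payload=0x15=21: acc |= 21<<0 -> acc=21 shift=7 [end]
Varint 1: bytes[0:1] = 15 -> value 21 (1 byte(s))
  byte[1]=0xF9 cont=1 payload=0x79=121: acc |= 121<<0 -> acc=121 shift=7
  byte[2]=0xB0 cont=1 payload=0x30=48: acc |= 48<<7 -> acc=6265 shift=14
  byte[3]=0x44 cont=0 payload=0x44=68: acc |= 68<<14 -> acc=1120377 shift=21 [end]
Varint 2: bytes[1:4] = F9 B0 44 -> value 1120377 (3 byte(s))
  byte[4]=0x39 cont=0 payload=0x39=57: acc |= 57<<0 -> acc=57 shift=7 [end]
Varint 3: bytes[4:5] = 39 -> value 57 (1 byte(s))
  byte[5]=0xCA cont=1 payload=0x4A=74: acc |= 74<<0 -> acc=74 shift=7
  byte[6]=0xFB cont=1 payload=0x7B=123: acc |= 123<<7 -> acc=15818 shift=14
  byte[7]=0x60 cont=0 payload=0x60=96: acc |= 96<<14 -> acc=1588682 shift=21 [end]
Varint 4: bytes[5:8] = CA FB 60 -> value 1588682 (3 byte(s))
  byte[8]=0xBC cont=1 payload=0x3C=60: acc |= 60<<0 -> acc=60 shift=7
  byte[9]=0x8D cont=1 payload=0x0D=13: acc |= 13<<7 -> acc=1724 shift=14
  byte[10]=0x2D cont=0 payload=0x2D=45: acc |= 45<<14 -> acc=739004 shift=21 [end]
Varint 5: bytes[8:11] = BC 8D 2D -> value 739004 (3 byte(s))
  byte[11]=0xFB cont=1 payload=0x7B=123: acc |= 123<<0 -> acc=123 shift=7
  byte[12]=0x80 cont=1 payload=0x00=0: acc |= 0<<7 -> acc=123 shift=14
  byte[13]=0x29 cont=0 payload=0x29=41: acc |= 41<<14 -> acc=671867 shift=21 [end]
Varint 6: bytes[11:14] = FB 80 29 -> value 671867 (3 byte(s))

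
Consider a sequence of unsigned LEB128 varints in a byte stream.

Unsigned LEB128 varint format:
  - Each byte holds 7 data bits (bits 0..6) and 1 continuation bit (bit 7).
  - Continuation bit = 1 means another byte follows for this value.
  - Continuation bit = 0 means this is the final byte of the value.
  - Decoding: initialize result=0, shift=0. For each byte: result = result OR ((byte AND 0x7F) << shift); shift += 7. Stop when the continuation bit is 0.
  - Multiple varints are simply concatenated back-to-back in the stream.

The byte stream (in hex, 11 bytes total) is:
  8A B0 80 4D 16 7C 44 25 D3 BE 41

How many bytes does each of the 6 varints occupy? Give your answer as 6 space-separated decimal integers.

Answer: 4 1 1 1 1 3

Derivation:
  byte[0]=0x8A cont=1 payload=0x0A=10: acc |= 10<<0 -> acc=10 shift=7
  byte[1]=0xB0 cont=1 payload=0x30=48: acc |= 48<<7 -> acc=6154 shift=14
  byte[2]=0x80 cont=1 payload=0x00=0: acc |= 0<<14 -> acc=6154 shift=21
  byte[3]=0x4D cont=0 payload=0x4D=77: acc |= 77<<21 -> acc=161486858 shift=28 [end]
Varint 1: bytes[0:4] = 8A B0 80 4D -> value 161486858 (4 byte(s))
  byte[4]=0x16 cont=0 payload=0x16=22: acc |= 22<<0 -> acc=22 shift=7 [end]
Varint 2: bytes[4:5] = 16 -> value 22 (1 byte(s))
  byte[5]=0x7C cont=0 payload=0x7C=124: acc |= 124<<0 -> acc=124 shift=7 [end]
Varint 3: bytes[5:6] = 7C -> value 124 (1 byte(s))
  byte[6]=0x44 cont=0 payload=0x44=68: acc |= 68<<0 -> acc=68 shift=7 [end]
Varint 4: bytes[6:7] = 44 -> value 68 (1 byte(s))
  byte[7]=0x25 cont=0 payload=0x25=37: acc |= 37<<0 -> acc=37 shift=7 [end]
Varint 5: bytes[7:8] = 25 -> value 37 (1 byte(s))
  byte[8]=0xD3 cont=1 payload=0x53=83: acc |= 83<<0 -> acc=83 shift=7
  byte[9]=0xBE cont=1 payload=0x3E=62: acc |= 62<<7 -> acc=8019 shift=14
  byte[10]=0x41 cont=0 payload=0x41=65: acc |= 65<<14 -> acc=1072979 shift=21 [end]
Varint 6: bytes[8:11] = D3 BE 41 -> value 1072979 (3 byte(s))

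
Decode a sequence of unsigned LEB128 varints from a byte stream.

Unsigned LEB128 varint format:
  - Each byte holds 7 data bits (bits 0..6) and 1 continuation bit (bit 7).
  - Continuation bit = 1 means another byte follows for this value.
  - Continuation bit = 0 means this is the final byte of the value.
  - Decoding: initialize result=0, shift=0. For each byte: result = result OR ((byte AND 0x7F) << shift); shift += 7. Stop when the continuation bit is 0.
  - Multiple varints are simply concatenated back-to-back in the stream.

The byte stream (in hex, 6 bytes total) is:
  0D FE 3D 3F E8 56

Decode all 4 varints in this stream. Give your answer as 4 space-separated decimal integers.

  byte[0]=0x0D cont=0 payload=0x0D=13: acc |= 13<<0 -> acc=13 shift=7 [end]
Varint 1: bytes[0:1] = 0D -> value 13 (1 byte(s))
  byte[1]=0xFE cont=1 payload=0x7E=126: acc |= 126<<0 -> acc=126 shift=7
  byte[2]=0x3D cont=0 payload=0x3D=61: acc |= 61<<7 -> acc=7934 shift=14 [end]
Varint 2: bytes[1:3] = FE 3D -> value 7934 (2 byte(s))
  byte[3]=0x3F cont=0 payload=0x3F=63: acc |= 63<<0 -> acc=63 shift=7 [end]
Varint 3: bytes[3:4] = 3F -> value 63 (1 byte(s))
  byte[4]=0xE8 cont=1 payload=0x68=104: acc |= 104<<0 -> acc=104 shift=7
  byte[5]=0x56 cont=0 payload=0x56=86: acc |= 86<<7 -> acc=11112 shift=14 [end]
Varint 4: bytes[4:6] = E8 56 -> value 11112 (2 byte(s))

Answer: 13 7934 63 11112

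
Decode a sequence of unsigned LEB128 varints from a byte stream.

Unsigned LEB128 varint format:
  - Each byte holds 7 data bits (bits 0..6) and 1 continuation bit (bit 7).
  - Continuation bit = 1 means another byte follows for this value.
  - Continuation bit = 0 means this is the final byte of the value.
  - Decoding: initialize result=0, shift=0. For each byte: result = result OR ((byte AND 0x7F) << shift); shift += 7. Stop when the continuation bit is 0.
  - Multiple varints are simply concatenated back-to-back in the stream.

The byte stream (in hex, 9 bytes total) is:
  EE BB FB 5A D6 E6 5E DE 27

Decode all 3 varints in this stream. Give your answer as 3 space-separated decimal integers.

  byte[0]=0xEE cont=1 payload=0x6E=110: acc |= 110<<0 -> acc=110 shift=7
  byte[1]=0xBB cont=1 payload=0x3B=59: acc |= 59<<7 -> acc=7662 shift=14
  byte[2]=0xFB cont=1 payload=0x7B=123: acc |= 123<<14 -> acc=2022894 shift=21
  byte[3]=0x5A cont=0 payload=0x5A=90: acc |= 90<<21 -> acc=190766574 shift=28 [end]
Varint 1: bytes[0:4] = EE BB FB 5A -> value 190766574 (4 byte(s))
  byte[4]=0xD6 cont=1 payload=0x56=86: acc |= 86<<0 -> acc=86 shift=7
  byte[5]=0xE6 cont=1 payload=0x66=102: acc |= 102<<7 -> acc=13142 shift=14
  byte[6]=0x5E cont=0 payload=0x5E=94: acc |= 94<<14 -> acc=1553238 shift=21 [end]
Varint 2: bytes[4:7] = D6 E6 5E -> value 1553238 (3 byte(s))
  byte[7]=0xDE cont=1 payload=0x5E=94: acc |= 94<<0 -> acc=94 shift=7
  byte[8]=0x27 cont=0 payload=0x27=39: acc |= 39<<7 -> acc=5086 shift=14 [end]
Varint 3: bytes[7:9] = DE 27 -> value 5086 (2 byte(s))

Answer: 190766574 1553238 5086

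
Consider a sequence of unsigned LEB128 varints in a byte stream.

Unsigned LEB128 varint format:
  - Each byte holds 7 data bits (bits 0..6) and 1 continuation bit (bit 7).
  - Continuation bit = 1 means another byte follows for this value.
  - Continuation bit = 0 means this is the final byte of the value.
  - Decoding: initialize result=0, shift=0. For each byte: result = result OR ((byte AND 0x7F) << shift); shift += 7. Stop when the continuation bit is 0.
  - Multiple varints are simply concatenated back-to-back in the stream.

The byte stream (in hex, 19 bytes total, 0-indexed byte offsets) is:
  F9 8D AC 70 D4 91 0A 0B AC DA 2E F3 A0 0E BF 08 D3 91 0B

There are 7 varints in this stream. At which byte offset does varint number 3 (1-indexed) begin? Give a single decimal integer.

  byte[0]=0xF9 cont=1 payload=0x79=121: acc |= 121<<0 -> acc=121 shift=7
  byte[1]=0x8D cont=1 payload=0x0D=13: acc |= 13<<7 -> acc=1785 shift=14
  byte[2]=0xAC cont=1 payload=0x2C=44: acc |= 44<<14 -> acc=722681 shift=21
  byte[3]=0x70 cont=0 payload=0x70=112: acc |= 112<<21 -> acc=235603705 shift=28 [end]
Varint 1: bytes[0:4] = F9 8D AC 70 -> value 235603705 (4 byte(s))
  byte[4]=0xD4 cont=1 payload=0x54=84: acc |= 84<<0 -> acc=84 shift=7
  byte[5]=0x91 cont=1 payload=0x11=17: acc |= 17<<7 -> acc=2260 shift=14
  byte[6]=0x0A cont=0 payload=0x0A=10: acc |= 10<<14 -> acc=166100 shift=21 [end]
Varint 2: bytes[4:7] = D4 91 0A -> value 166100 (3 byte(s))
  byte[7]=0x0B cont=0 payload=0x0B=11: acc |= 11<<0 -> acc=11 shift=7 [end]
Varint 3: bytes[7:8] = 0B -> value 11 (1 byte(s))
  byte[8]=0xAC cont=1 payload=0x2C=44: acc |= 44<<0 -> acc=44 shift=7
  byte[9]=0xDA cont=1 payload=0x5A=90: acc |= 90<<7 -> acc=11564 shift=14
  byte[10]=0x2E cont=0 payload=0x2E=46: acc |= 46<<14 -> acc=765228 shift=21 [end]
Varint 4: bytes[8:11] = AC DA 2E -> value 765228 (3 byte(s))
  byte[11]=0xF3 cont=1 payload=0x73=115: acc |= 115<<0 -> acc=115 shift=7
  byte[12]=0xA0 cont=1 payload=0x20=32: acc |= 32<<7 -> acc=4211 shift=14
  byte[13]=0x0E cont=0 payload=0x0E=14: acc |= 14<<14 -> acc=233587 shift=21 [end]
Varint 5: bytes[11:14] = F3 A0 0E -> value 233587 (3 byte(s))
  byte[14]=0xBF cont=1 payload=0x3F=63: acc |= 63<<0 -> acc=63 shift=7
  byte[15]=0x08 cont=0 payload=0x08=8: acc |= 8<<7 -> acc=1087 shift=14 [end]
Varint 6: bytes[14:16] = BF 08 -> value 1087 (2 byte(s))
  byte[16]=0xD3 cont=1 payload=0x53=83: acc |= 83<<0 -> acc=83 shift=7
  byte[17]=0x91 cont=1 payload=0x11=17: acc |= 17<<7 -> acc=2259 shift=14
  byte[18]=0x0B cont=0 payload=0x0B=11: acc |= 11<<14 -> acc=182483 shift=21 [end]
Varint 7: bytes[16:19] = D3 91 0B -> value 182483 (3 byte(s))

Answer: 7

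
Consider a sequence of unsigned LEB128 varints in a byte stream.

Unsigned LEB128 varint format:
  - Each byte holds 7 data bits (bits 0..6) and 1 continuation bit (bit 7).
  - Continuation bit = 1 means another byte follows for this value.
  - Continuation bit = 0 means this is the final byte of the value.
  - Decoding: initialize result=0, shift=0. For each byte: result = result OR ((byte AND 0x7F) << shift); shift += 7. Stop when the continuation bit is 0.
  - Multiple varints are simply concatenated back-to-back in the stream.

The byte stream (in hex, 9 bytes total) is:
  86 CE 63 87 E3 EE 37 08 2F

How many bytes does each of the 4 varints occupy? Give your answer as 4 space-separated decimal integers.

Answer: 3 4 1 1

Derivation:
  byte[0]=0x86 cont=1 payload=0x06=6: acc |= 6<<0 -> acc=6 shift=7
  byte[1]=0xCE cont=1 payload=0x4E=78: acc |= 78<<7 -> acc=9990 shift=14
  byte[2]=0x63 cont=0 payload=0x63=99: acc |= 99<<14 -> acc=1632006 shift=21 [end]
Varint 1: bytes[0:3] = 86 CE 63 -> value 1632006 (3 byte(s))
  byte[3]=0x87 cont=1 payload=0x07=7: acc |= 7<<0 -> acc=7 shift=7
  byte[4]=0xE3 cont=1 payload=0x63=99: acc |= 99<<7 -> acc=12679 shift=14
  byte[5]=0xEE cont=1 payload=0x6E=110: acc |= 110<<14 -> acc=1814919 shift=21
  byte[6]=0x37 cont=0 payload=0x37=55: acc |= 55<<21 -> acc=117158279 shift=28 [end]
Varint 2: bytes[3:7] = 87 E3 EE 37 -> value 117158279 (4 byte(s))
  byte[7]=0x08 cont=0 payload=0x08=8: acc |= 8<<0 -> acc=8 shift=7 [end]
Varint 3: bytes[7:8] = 08 -> value 8 (1 byte(s))
  byte[8]=0x2F cont=0 payload=0x2F=47: acc |= 47<<0 -> acc=47 shift=7 [end]
Varint 4: bytes[8:9] = 2F -> value 47 (1 byte(s))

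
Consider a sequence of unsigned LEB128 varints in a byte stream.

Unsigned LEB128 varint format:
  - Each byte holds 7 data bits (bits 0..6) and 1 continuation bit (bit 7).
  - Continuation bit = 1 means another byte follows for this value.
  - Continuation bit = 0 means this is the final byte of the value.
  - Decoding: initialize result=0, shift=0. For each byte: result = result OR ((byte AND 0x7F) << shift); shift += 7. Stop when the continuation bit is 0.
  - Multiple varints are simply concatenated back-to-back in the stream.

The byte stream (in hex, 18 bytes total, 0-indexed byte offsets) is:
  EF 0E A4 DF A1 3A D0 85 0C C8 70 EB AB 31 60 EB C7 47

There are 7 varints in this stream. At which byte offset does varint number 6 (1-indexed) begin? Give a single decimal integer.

  byte[0]=0xEF cont=1 payload=0x6F=111: acc |= 111<<0 -> acc=111 shift=7
  byte[1]=0x0E cont=0 payload=0x0E=14: acc |= 14<<7 -> acc=1903 shift=14 [end]
Varint 1: bytes[0:2] = EF 0E -> value 1903 (2 byte(s))
  byte[2]=0xA4 cont=1 payload=0x24=36: acc |= 36<<0 -> acc=36 shift=7
  byte[3]=0xDF cont=1 payload=0x5F=95: acc |= 95<<7 -> acc=12196 shift=14
  byte[4]=0xA1 cont=1 payload=0x21=33: acc |= 33<<14 -> acc=552868 shift=21
  byte[5]=0x3A cont=0 payload=0x3A=58: acc |= 58<<21 -> acc=122187684 shift=28 [end]
Varint 2: bytes[2:6] = A4 DF A1 3A -> value 122187684 (4 byte(s))
  byte[6]=0xD0 cont=1 payload=0x50=80: acc |= 80<<0 -> acc=80 shift=7
  byte[7]=0x85 cont=1 payload=0x05=5: acc |= 5<<7 -> acc=720 shift=14
  byte[8]=0x0C cont=0 payload=0x0C=12: acc |= 12<<14 -> acc=197328 shift=21 [end]
Varint 3: bytes[6:9] = D0 85 0C -> value 197328 (3 byte(s))
  byte[9]=0xC8 cont=1 payload=0x48=72: acc |= 72<<0 -> acc=72 shift=7
  byte[10]=0x70 cont=0 payload=0x70=112: acc |= 112<<7 -> acc=14408 shift=14 [end]
Varint 4: bytes[9:11] = C8 70 -> value 14408 (2 byte(s))
  byte[11]=0xEB cont=1 payload=0x6B=107: acc |= 107<<0 -> acc=107 shift=7
  byte[12]=0xAB cont=1 payload=0x2B=43: acc |= 43<<7 -> acc=5611 shift=14
  byte[13]=0x31 cont=0 payload=0x31=49: acc |= 49<<14 -> acc=808427 shift=21 [end]
Varint 5: bytes[11:14] = EB AB 31 -> value 808427 (3 byte(s))
  byte[14]=0x60 cont=0 payload=0x60=96: acc |= 96<<0 -> acc=96 shift=7 [end]
Varint 6: bytes[14:15] = 60 -> value 96 (1 byte(s))
  byte[15]=0xEB cont=1 payload=0x6B=107: acc |= 107<<0 -> acc=107 shift=7
  byte[16]=0xC7 cont=1 payload=0x47=71: acc |= 71<<7 -> acc=9195 shift=14
  byte[17]=0x47 cont=0 payload=0x47=71: acc |= 71<<14 -> acc=1172459 shift=21 [end]
Varint 7: bytes[15:18] = EB C7 47 -> value 1172459 (3 byte(s))

Answer: 14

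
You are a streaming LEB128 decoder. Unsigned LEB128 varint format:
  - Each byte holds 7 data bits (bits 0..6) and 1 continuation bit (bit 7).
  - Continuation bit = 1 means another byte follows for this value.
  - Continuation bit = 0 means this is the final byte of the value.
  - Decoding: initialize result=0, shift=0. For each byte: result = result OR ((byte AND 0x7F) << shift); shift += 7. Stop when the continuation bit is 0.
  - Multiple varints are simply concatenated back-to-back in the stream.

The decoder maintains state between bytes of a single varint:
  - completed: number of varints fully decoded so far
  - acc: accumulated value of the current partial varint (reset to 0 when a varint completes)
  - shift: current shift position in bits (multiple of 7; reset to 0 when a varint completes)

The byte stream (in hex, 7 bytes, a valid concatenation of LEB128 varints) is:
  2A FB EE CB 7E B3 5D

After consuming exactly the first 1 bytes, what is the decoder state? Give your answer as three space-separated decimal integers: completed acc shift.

Answer: 1 0 0

Derivation:
byte[0]=0x2A cont=0 payload=0x2A: varint #1 complete (value=42); reset -> completed=1 acc=0 shift=0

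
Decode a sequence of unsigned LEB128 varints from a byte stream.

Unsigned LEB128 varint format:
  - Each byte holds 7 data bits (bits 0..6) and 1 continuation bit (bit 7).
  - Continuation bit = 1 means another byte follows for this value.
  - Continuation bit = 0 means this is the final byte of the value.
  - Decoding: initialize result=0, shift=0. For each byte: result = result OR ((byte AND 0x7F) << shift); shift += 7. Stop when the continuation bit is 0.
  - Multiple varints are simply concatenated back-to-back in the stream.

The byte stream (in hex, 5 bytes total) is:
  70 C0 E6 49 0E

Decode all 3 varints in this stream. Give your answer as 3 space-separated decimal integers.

  byte[0]=0x70 cont=0 payload=0x70=112: acc |= 112<<0 -> acc=112 shift=7 [end]
Varint 1: bytes[0:1] = 70 -> value 112 (1 byte(s))
  byte[1]=0xC0 cont=1 payload=0x40=64: acc |= 64<<0 -> acc=64 shift=7
  byte[2]=0xE6 cont=1 payload=0x66=102: acc |= 102<<7 -> acc=13120 shift=14
  byte[3]=0x49 cont=0 payload=0x49=73: acc |= 73<<14 -> acc=1209152 shift=21 [end]
Varint 2: bytes[1:4] = C0 E6 49 -> value 1209152 (3 byte(s))
  byte[4]=0x0E cont=0 payload=0x0E=14: acc |= 14<<0 -> acc=14 shift=7 [end]
Varint 3: bytes[4:5] = 0E -> value 14 (1 byte(s))

Answer: 112 1209152 14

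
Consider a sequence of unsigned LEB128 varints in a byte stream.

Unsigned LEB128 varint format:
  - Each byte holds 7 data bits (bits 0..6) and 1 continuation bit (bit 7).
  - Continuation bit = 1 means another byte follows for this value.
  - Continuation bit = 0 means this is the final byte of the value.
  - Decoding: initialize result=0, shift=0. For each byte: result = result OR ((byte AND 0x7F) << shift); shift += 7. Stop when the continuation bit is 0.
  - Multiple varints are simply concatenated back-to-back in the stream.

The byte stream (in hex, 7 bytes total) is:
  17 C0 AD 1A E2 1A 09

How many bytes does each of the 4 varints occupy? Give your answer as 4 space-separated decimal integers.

Answer: 1 3 2 1

Derivation:
  byte[0]=0x17 cont=0 payload=0x17=23: acc |= 23<<0 -> acc=23 shift=7 [end]
Varint 1: bytes[0:1] = 17 -> value 23 (1 byte(s))
  byte[1]=0xC0 cont=1 payload=0x40=64: acc |= 64<<0 -> acc=64 shift=7
  byte[2]=0xAD cont=1 payload=0x2D=45: acc |= 45<<7 -> acc=5824 shift=14
  byte[3]=0x1A cont=0 payload=0x1A=26: acc |= 26<<14 -> acc=431808 shift=21 [end]
Varint 2: bytes[1:4] = C0 AD 1A -> value 431808 (3 byte(s))
  byte[4]=0xE2 cont=1 payload=0x62=98: acc |= 98<<0 -> acc=98 shift=7
  byte[5]=0x1A cont=0 payload=0x1A=26: acc |= 26<<7 -> acc=3426 shift=14 [end]
Varint 3: bytes[4:6] = E2 1A -> value 3426 (2 byte(s))
  byte[6]=0x09 cont=0 payload=0x09=9: acc |= 9<<0 -> acc=9 shift=7 [end]
Varint 4: bytes[6:7] = 09 -> value 9 (1 byte(s))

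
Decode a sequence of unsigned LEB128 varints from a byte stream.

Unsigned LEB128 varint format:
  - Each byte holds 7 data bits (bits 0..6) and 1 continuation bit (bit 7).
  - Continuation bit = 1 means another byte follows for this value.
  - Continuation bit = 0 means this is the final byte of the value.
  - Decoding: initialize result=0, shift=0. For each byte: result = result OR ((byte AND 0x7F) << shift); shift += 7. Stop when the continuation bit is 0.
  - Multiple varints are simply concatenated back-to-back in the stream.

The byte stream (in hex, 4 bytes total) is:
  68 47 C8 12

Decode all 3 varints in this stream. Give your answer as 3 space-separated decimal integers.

Answer: 104 71 2376

Derivation:
  byte[0]=0x68 cont=0 payload=0x68=104: acc |= 104<<0 -> acc=104 shift=7 [end]
Varint 1: bytes[0:1] = 68 -> value 104 (1 byte(s))
  byte[1]=0x47 cont=0 payload=0x47=71: acc |= 71<<0 -> acc=71 shift=7 [end]
Varint 2: bytes[1:2] = 47 -> value 71 (1 byte(s))
  byte[2]=0xC8 cont=1 payload=0x48=72: acc |= 72<<0 -> acc=72 shift=7
  byte[3]=0x12 cont=0 payload=0x12=18: acc |= 18<<7 -> acc=2376 shift=14 [end]
Varint 3: bytes[2:4] = C8 12 -> value 2376 (2 byte(s))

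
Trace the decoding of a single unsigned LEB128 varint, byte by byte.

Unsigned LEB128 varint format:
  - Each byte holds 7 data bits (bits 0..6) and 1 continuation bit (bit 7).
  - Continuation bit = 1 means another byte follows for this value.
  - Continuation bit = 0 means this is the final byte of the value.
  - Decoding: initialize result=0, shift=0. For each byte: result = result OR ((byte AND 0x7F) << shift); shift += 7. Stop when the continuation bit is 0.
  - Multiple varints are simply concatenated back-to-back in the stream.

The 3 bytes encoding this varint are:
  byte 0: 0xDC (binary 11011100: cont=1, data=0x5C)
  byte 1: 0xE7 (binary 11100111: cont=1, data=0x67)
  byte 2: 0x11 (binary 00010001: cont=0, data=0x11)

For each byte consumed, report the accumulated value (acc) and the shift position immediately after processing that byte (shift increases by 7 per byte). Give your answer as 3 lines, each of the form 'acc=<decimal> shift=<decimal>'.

byte 0=0xDC: payload=0x5C=92, contrib = 92<<0 = 92; acc -> 92, shift -> 7
byte 1=0xE7: payload=0x67=103, contrib = 103<<7 = 13184; acc -> 13276, shift -> 14
byte 2=0x11: payload=0x11=17, contrib = 17<<14 = 278528; acc -> 291804, shift -> 21

Answer: acc=92 shift=7
acc=13276 shift=14
acc=291804 shift=21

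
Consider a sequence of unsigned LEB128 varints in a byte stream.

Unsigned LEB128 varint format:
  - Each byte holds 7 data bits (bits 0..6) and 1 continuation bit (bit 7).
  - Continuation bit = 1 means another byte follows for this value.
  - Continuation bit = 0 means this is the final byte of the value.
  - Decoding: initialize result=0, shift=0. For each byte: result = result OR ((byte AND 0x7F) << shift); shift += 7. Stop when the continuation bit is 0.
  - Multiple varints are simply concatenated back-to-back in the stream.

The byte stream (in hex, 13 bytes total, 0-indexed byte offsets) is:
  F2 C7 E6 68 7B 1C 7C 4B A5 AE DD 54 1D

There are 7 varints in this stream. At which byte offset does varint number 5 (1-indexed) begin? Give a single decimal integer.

Answer: 7

Derivation:
  byte[0]=0xF2 cont=1 payload=0x72=114: acc |= 114<<0 -> acc=114 shift=7
  byte[1]=0xC7 cont=1 payload=0x47=71: acc |= 71<<7 -> acc=9202 shift=14
  byte[2]=0xE6 cont=1 payload=0x66=102: acc |= 102<<14 -> acc=1680370 shift=21
  byte[3]=0x68 cont=0 payload=0x68=104: acc |= 104<<21 -> acc=219784178 shift=28 [end]
Varint 1: bytes[0:4] = F2 C7 E6 68 -> value 219784178 (4 byte(s))
  byte[4]=0x7B cont=0 payload=0x7B=123: acc |= 123<<0 -> acc=123 shift=7 [end]
Varint 2: bytes[4:5] = 7B -> value 123 (1 byte(s))
  byte[5]=0x1C cont=0 payload=0x1C=28: acc |= 28<<0 -> acc=28 shift=7 [end]
Varint 3: bytes[5:6] = 1C -> value 28 (1 byte(s))
  byte[6]=0x7C cont=0 payload=0x7C=124: acc |= 124<<0 -> acc=124 shift=7 [end]
Varint 4: bytes[6:7] = 7C -> value 124 (1 byte(s))
  byte[7]=0x4B cont=0 payload=0x4B=75: acc |= 75<<0 -> acc=75 shift=7 [end]
Varint 5: bytes[7:8] = 4B -> value 75 (1 byte(s))
  byte[8]=0xA5 cont=1 payload=0x25=37: acc |= 37<<0 -> acc=37 shift=7
  byte[9]=0xAE cont=1 payload=0x2E=46: acc |= 46<<7 -> acc=5925 shift=14
  byte[10]=0xDD cont=1 payload=0x5D=93: acc |= 93<<14 -> acc=1529637 shift=21
  byte[11]=0x54 cont=0 payload=0x54=84: acc |= 84<<21 -> acc=177690405 shift=28 [end]
Varint 6: bytes[8:12] = A5 AE DD 54 -> value 177690405 (4 byte(s))
  byte[12]=0x1D cont=0 payload=0x1D=29: acc |= 29<<0 -> acc=29 shift=7 [end]
Varint 7: bytes[12:13] = 1D -> value 29 (1 byte(s))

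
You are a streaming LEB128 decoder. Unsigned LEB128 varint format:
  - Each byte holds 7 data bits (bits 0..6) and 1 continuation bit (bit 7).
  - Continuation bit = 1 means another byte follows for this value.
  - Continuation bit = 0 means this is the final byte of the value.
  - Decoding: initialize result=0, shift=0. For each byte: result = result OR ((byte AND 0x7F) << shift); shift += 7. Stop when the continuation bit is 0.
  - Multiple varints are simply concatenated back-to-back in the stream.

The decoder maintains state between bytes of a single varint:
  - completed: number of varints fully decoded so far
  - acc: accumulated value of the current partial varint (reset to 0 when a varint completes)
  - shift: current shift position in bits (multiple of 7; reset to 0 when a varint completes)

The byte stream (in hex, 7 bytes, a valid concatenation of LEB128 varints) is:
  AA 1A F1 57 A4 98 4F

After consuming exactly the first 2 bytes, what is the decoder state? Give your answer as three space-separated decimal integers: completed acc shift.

byte[0]=0xAA cont=1 payload=0x2A: acc |= 42<<0 -> completed=0 acc=42 shift=7
byte[1]=0x1A cont=0 payload=0x1A: varint #1 complete (value=3370); reset -> completed=1 acc=0 shift=0

Answer: 1 0 0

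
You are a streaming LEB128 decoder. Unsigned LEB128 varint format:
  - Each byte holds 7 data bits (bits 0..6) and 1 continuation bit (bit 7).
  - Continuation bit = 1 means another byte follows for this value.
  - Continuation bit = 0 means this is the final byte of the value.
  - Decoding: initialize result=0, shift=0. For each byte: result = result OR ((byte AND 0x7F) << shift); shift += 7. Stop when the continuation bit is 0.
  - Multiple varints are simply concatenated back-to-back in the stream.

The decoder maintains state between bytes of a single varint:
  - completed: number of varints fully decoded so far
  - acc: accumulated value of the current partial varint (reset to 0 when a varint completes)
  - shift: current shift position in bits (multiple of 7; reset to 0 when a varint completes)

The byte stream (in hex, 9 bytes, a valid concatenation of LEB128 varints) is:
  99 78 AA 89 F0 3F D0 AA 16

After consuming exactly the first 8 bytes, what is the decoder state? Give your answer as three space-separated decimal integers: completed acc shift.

byte[0]=0x99 cont=1 payload=0x19: acc |= 25<<0 -> completed=0 acc=25 shift=7
byte[1]=0x78 cont=0 payload=0x78: varint #1 complete (value=15385); reset -> completed=1 acc=0 shift=0
byte[2]=0xAA cont=1 payload=0x2A: acc |= 42<<0 -> completed=1 acc=42 shift=7
byte[3]=0x89 cont=1 payload=0x09: acc |= 9<<7 -> completed=1 acc=1194 shift=14
byte[4]=0xF0 cont=1 payload=0x70: acc |= 112<<14 -> completed=1 acc=1836202 shift=21
byte[5]=0x3F cont=0 payload=0x3F: varint #2 complete (value=133956778); reset -> completed=2 acc=0 shift=0
byte[6]=0xD0 cont=1 payload=0x50: acc |= 80<<0 -> completed=2 acc=80 shift=7
byte[7]=0xAA cont=1 payload=0x2A: acc |= 42<<7 -> completed=2 acc=5456 shift=14

Answer: 2 5456 14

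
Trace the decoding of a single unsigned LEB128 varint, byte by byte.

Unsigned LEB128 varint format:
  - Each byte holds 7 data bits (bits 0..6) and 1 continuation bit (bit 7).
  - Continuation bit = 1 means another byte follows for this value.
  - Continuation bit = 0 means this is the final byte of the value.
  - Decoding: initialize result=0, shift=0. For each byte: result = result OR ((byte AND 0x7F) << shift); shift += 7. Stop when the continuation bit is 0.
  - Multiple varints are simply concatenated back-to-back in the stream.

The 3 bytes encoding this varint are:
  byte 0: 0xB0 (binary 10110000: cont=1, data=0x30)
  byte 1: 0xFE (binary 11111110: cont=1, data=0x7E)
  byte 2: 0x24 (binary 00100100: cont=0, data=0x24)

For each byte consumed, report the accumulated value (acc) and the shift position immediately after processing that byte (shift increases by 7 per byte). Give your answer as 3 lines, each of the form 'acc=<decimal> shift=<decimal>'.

Answer: acc=48 shift=7
acc=16176 shift=14
acc=606000 shift=21

Derivation:
byte 0=0xB0: payload=0x30=48, contrib = 48<<0 = 48; acc -> 48, shift -> 7
byte 1=0xFE: payload=0x7E=126, contrib = 126<<7 = 16128; acc -> 16176, shift -> 14
byte 2=0x24: payload=0x24=36, contrib = 36<<14 = 589824; acc -> 606000, shift -> 21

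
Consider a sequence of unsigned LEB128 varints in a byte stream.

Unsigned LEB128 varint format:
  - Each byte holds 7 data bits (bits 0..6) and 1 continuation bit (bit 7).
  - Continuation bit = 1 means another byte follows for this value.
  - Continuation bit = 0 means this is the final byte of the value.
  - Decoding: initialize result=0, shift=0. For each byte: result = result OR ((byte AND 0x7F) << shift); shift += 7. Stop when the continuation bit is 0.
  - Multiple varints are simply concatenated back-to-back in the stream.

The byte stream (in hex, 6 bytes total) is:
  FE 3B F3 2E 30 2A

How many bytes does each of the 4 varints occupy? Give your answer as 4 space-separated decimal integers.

Answer: 2 2 1 1

Derivation:
  byte[0]=0xFE cont=1 payload=0x7E=126: acc |= 126<<0 -> acc=126 shift=7
  byte[1]=0x3B cont=0 payload=0x3B=59: acc |= 59<<7 -> acc=7678 shift=14 [end]
Varint 1: bytes[0:2] = FE 3B -> value 7678 (2 byte(s))
  byte[2]=0xF3 cont=1 payload=0x73=115: acc |= 115<<0 -> acc=115 shift=7
  byte[3]=0x2E cont=0 payload=0x2E=46: acc |= 46<<7 -> acc=6003 shift=14 [end]
Varint 2: bytes[2:4] = F3 2E -> value 6003 (2 byte(s))
  byte[4]=0x30 cont=0 payload=0x30=48: acc |= 48<<0 -> acc=48 shift=7 [end]
Varint 3: bytes[4:5] = 30 -> value 48 (1 byte(s))
  byte[5]=0x2A cont=0 payload=0x2A=42: acc |= 42<<0 -> acc=42 shift=7 [end]
Varint 4: bytes[5:6] = 2A -> value 42 (1 byte(s))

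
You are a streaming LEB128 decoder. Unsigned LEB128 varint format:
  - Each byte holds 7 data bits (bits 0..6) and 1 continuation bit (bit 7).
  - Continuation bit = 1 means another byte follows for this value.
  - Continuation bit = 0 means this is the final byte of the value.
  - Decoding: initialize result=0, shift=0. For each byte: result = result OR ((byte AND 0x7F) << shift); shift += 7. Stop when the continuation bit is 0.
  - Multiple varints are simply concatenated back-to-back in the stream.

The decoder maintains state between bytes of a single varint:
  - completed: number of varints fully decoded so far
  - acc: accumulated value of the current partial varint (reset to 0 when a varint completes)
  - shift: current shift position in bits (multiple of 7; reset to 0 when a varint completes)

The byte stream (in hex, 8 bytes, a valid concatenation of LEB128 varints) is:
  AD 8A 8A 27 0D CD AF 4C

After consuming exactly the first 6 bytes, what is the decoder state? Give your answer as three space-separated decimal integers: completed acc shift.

byte[0]=0xAD cont=1 payload=0x2D: acc |= 45<<0 -> completed=0 acc=45 shift=7
byte[1]=0x8A cont=1 payload=0x0A: acc |= 10<<7 -> completed=0 acc=1325 shift=14
byte[2]=0x8A cont=1 payload=0x0A: acc |= 10<<14 -> completed=0 acc=165165 shift=21
byte[3]=0x27 cont=0 payload=0x27: varint #1 complete (value=81954093); reset -> completed=1 acc=0 shift=0
byte[4]=0x0D cont=0 payload=0x0D: varint #2 complete (value=13); reset -> completed=2 acc=0 shift=0
byte[5]=0xCD cont=1 payload=0x4D: acc |= 77<<0 -> completed=2 acc=77 shift=7

Answer: 2 77 7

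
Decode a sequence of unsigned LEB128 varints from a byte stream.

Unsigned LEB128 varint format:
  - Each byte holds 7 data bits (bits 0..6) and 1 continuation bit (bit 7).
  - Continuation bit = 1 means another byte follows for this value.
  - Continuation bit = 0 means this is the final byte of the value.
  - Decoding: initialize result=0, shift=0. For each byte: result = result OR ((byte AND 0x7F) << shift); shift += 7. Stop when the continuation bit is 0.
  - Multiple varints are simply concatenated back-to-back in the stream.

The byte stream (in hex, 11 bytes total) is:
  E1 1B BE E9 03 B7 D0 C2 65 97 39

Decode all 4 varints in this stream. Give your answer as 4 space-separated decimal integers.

  byte[0]=0xE1 cont=1 payload=0x61=97: acc |= 97<<0 -> acc=97 shift=7
  byte[1]=0x1B cont=0 payload=0x1B=27: acc |= 27<<7 -> acc=3553 shift=14 [end]
Varint 1: bytes[0:2] = E1 1B -> value 3553 (2 byte(s))
  byte[2]=0xBE cont=1 payload=0x3E=62: acc |= 62<<0 -> acc=62 shift=7
  byte[3]=0xE9 cont=1 payload=0x69=105: acc |= 105<<7 -> acc=13502 shift=14
  byte[4]=0x03 cont=0 payload=0x03=3: acc |= 3<<14 -> acc=62654 shift=21 [end]
Varint 2: bytes[2:5] = BE E9 03 -> value 62654 (3 byte(s))
  byte[5]=0xB7 cont=1 payload=0x37=55: acc |= 55<<0 -> acc=55 shift=7
  byte[6]=0xD0 cont=1 payload=0x50=80: acc |= 80<<7 -> acc=10295 shift=14
  byte[7]=0xC2 cont=1 payload=0x42=66: acc |= 66<<14 -> acc=1091639 shift=21
  byte[8]=0x65 cont=0 payload=0x65=101: acc |= 101<<21 -> acc=212903991 shift=28 [end]
Varint 3: bytes[5:9] = B7 D0 C2 65 -> value 212903991 (4 byte(s))
  byte[9]=0x97 cont=1 payload=0x17=23: acc |= 23<<0 -> acc=23 shift=7
  byte[10]=0x39 cont=0 payload=0x39=57: acc |= 57<<7 -> acc=7319 shift=14 [end]
Varint 4: bytes[9:11] = 97 39 -> value 7319 (2 byte(s))

Answer: 3553 62654 212903991 7319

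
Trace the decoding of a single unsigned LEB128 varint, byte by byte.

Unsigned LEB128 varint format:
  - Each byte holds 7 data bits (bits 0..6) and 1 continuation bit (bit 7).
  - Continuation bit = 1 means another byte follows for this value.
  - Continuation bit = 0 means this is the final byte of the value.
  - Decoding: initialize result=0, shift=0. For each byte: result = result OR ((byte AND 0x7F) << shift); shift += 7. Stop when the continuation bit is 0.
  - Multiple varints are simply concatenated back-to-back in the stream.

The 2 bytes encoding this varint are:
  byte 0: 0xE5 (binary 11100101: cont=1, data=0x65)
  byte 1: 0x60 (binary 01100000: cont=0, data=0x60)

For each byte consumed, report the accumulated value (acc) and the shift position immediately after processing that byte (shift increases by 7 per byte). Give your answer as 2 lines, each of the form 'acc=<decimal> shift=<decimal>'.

Answer: acc=101 shift=7
acc=12389 shift=14

Derivation:
byte 0=0xE5: payload=0x65=101, contrib = 101<<0 = 101; acc -> 101, shift -> 7
byte 1=0x60: payload=0x60=96, contrib = 96<<7 = 12288; acc -> 12389, shift -> 14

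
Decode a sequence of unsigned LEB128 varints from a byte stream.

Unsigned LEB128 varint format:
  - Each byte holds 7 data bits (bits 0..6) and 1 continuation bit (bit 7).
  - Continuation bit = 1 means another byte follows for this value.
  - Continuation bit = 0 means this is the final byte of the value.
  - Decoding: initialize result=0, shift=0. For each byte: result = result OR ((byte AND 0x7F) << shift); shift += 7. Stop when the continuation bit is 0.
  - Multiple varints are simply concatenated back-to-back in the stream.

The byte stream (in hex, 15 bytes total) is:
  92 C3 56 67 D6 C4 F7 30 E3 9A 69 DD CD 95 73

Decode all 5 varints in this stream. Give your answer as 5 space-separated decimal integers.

  byte[0]=0x92 cont=1 payload=0x12=18: acc |= 18<<0 -> acc=18 shift=7
  byte[1]=0xC3 cont=1 payload=0x43=67: acc |= 67<<7 -> acc=8594 shift=14
  byte[2]=0x56 cont=0 payload=0x56=86: acc |= 86<<14 -> acc=1417618 shift=21 [end]
Varint 1: bytes[0:3] = 92 C3 56 -> value 1417618 (3 byte(s))
  byte[3]=0x67 cont=0 payload=0x67=103: acc |= 103<<0 -> acc=103 shift=7 [end]
Varint 2: bytes[3:4] = 67 -> value 103 (1 byte(s))
  byte[4]=0xD6 cont=1 payload=0x56=86: acc |= 86<<0 -> acc=86 shift=7
  byte[5]=0xC4 cont=1 payload=0x44=68: acc |= 68<<7 -> acc=8790 shift=14
  byte[6]=0xF7 cont=1 payload=0x77=119: acc |= 119<<14 -> acc=1958486 shift=21
  byte[7]=0x30 cont=0 payload=0x30=48: acc |= 48<<21 -> acc=102621782 shift=28 [end]
Varint 3: bytes[4:8] = D6 C4 F7 30 -> value 102621782 (4 byte(s))
  byte[8]=0xE3 cont=1 payload=0x63=99: acc |= 99<<0 -> acc=99 shift=7
  byte[9]=0x9A cont=1 payload=0x1A=26: acc |= 26<<7 -> acc=3427 shift=14
  byte[10]=0x69 cont=0 payload=0x69=105: acc |= 105<<14 -> acc=1723747 shift=21 [end]
Varint 4: bytes[8:11] = E3 9A 69 -> value 1723747 (3 byte(s))
  byte[11]=0xDD cont=1 payload=0x5D=93: acc |= 93<<0 -> acc=93 shift=7
  byte[12]=0xCD cont=1 payload=0x4D=77: acc |= 77<<7 -> acc=9949 shift=14
  byte[13]=0x95 cont=1 payload=0x15=21: acc |= 21<<14 -> acc=354013 shift=21
  byte[14]=0x73 cont=0 payload=0x73=115: acc |= 115<<21 -> acc=241526493 shift=28 [end]
Varint 5: bytes[11:15] = DD CD 95 73 -> value 241526493 (4 byte(s))

Answer: 1417618 103 102621782 1723747 241526493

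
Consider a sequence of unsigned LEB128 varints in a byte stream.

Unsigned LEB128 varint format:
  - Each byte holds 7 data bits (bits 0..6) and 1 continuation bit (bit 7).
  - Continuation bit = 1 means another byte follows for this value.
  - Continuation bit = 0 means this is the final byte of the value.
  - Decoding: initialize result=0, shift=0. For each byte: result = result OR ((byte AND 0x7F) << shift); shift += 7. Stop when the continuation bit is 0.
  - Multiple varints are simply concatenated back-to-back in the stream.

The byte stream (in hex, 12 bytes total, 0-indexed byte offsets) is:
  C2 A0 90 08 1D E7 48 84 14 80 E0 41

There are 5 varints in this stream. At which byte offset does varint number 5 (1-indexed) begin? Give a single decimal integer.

  byte[0]=0xC2 cont=1 payload=0x42=66: acc |= 66<<0 -> acc=66 shift=7
  byte[1]=0xA0 cont=1 payload=0x20=32: acc |= 32<<7 -> acc=4162 shift=14
  byte[2]=0x90 cont=1 payload=0x10=16: acc |= 16<<14 -> acc=266306 shift=21
  byte[3]=0x08 cont=0 payload=0x08=8: acc |= 8<<21 -> acc=17043522 shift=28 [end]
Varint 1: bytes[0:4] = C2 A0 90 08 -> value 17043522 (4 byte(s))
  byte[4]=0x1D cont=0 payload=0x1D=29: acc |= 29<<0 -> acc=29 shift=7 [end]
Varint 2: bytes[4:5] = 1D -> value 29 (1 byte(s))
  byte[5]=0xE7 cont=1 payload=0x67=103: acc |= 103<<0 -> acc=103 shift=7
  byte[6]=0x48 cont=0 payload=0x48=72: acc |= 72<<7 -> acc=9319 shift=14 [end]
Varint 3: bytes[5:7] = E7 48 -> value 9319 (2 byte(s))
  byte[7]=0x84 cont=1 payload=0x04=4: acc |= 4<<0 -> acc=4 shift=7
  byte[8]=0x14 cont=0 payload=0x14=20: acc |= 20<<7 -> acc=2564 shift=14 [end]
Varint 4: bytes[7:9] = 84 14 -> value 2564 (2 byte(s))
  byte[9]=0x80 cont=1 payload=0x00=0: acc |= 0<<0 -> acc=0 shift=7
  byte[10]=0xE0 cont=1 payload=0x60=96: acc |= 96<<7 -> acc=12288 shift=14
  byte[11]=0x41 cont=0 payload=0x41=65: acc |= 65<<14 -> acc=1077248 shift=21 [end]
Varint 5: bytes[9:12] = 80 E0 41 -> value 1077248 (3 byte(s))

Answer: 9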